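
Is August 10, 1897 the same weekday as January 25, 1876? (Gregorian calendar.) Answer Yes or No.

Yes

From Jan 25, 1876 to Aug 10, 1897 is 7868 days.
7868 mod 7 = 0, so they are the same weekday.
(Jan 25, 1876 is a Tuesday; Aug 10, 1897 is a Tuesday.)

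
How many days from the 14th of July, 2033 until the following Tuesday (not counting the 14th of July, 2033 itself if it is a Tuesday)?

Jul 14, 2033 is a Thursday.
From Thursday to the next Tuesday is 5 days.

5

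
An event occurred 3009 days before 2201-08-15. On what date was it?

May 19, 2193

−365 (one year) → Aug 15, 2200 (2644 left).
−365 (one year) → Aug 15, 2199 (2279 left).
−365 (one year) → Aug 15, 2198 (1914 left).
−365 (one year) → Aug 15, 2197 (1549 left).
−365 (one year) → Aug 15, 2196 (1184 left).
−366 (one year; includes Feb 29, 2196) → Aug 15, 2195 (818 left).
−365 (one year) → Aug 15, 2194 (453 left).
−365 (one year) → Aug 15, 2193 (88 left).
−15 → Jul 31, 2193 (end of Jul, 31 days; 73 left).
−31 → Jun 30, 2193 (end of Jun, 30 days; 42 left).
−30 → May 31, 2193 (end of May, 31 days; 12 left).
−12 → May 19, 2193.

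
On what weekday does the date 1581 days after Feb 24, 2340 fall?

First find the weekday of Feb 24, 2340. Doomsday rule: the anchor day for the 2300s is Wednesday. For year 40: 40÷12 = 3 r 4, and 4÷4 = 1, so 3+4+1 = 8.
Wednesday + 8 ≡ Thursday — that's 2340's doomsday.
In February the doomsday date is Feb 29 (2340 is a leap year (divisible by 4)).
Feb 24 is 5 days before Feb 29; 5 mod 7 = 5, so Thursday − 5 = Saturday.
1581 mod 7 = 6, so 1581 days after a Saturday is Saturday + 6 = Friday.

Friday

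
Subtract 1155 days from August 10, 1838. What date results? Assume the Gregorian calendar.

−365 (one year) → Aug 10, 1837 (790 left).
−365 (one year) → Aug 10, 1836 (425 left).
−366 (one year; includes Feb 29, 1836) → Aug 10, 1835 (59 left).
−10 → Jul 31, 1835 (end of Jul, 31 days; 49 left).
−31 → Jun 30, 1835 (end of Jun, 30 days; 18 left).
−18 → Jun 12, 1835.

June 12, 1835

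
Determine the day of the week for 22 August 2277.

Doomsday rule: the anchor day for the 2200s is Friday. For year 77: 77÷12 = 6 r 5, and 5÷4 = 1, so 6+5+1 = 12.
Friday + 12 ≡ Wednesday — that's 2277's doomsday.
In August the doomsday date is Aug 8.
Aug 22 is 14 days after Aug 8; 14 mod 7 = 0, so Wednesday + 0 = Wednesday.

Wednesday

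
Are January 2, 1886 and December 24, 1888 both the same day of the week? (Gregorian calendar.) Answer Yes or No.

No

From Jan 2, 1886 to Dec 24, 1888 is 1087 days.
1087 mod 7 = 2, so they are different weekdays.
(Jan 2, 1886 is a Saturday; Dec 24, 1888 is a Monday.)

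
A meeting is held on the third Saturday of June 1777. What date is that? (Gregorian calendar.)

June 1, 1777 is a Sunday.
The first Saturday is therefore June 7 (6 days later).
The third Saturday is 7 + 2×7 = June 21.

June 21, 1777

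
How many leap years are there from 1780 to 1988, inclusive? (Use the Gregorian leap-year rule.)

51

Multiples of 4 in [1780,1988]: 53.
Of those, multiples of 100: 2 (not leap unless ÷400).
Multiples of 400: 0.
Leap years = 53 − 2 + 0 = 51.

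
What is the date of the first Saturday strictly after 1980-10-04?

Oct 4, 1980 is a Saturday.
From Saturday to the next Saturday is 7 days.
Oct 4, 1980 + 7 = Oct 11, 1980.

October 11, 1980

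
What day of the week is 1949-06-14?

Doomsday rule: the anchor day for the 1900s is Wednesday. For year 49: 49÷12 = 4 r 1, and 1÷4 = 0, so 4+1+0 = 5.
Wednesday + 5 ≡ Monday — that's 1949's doomsday.
In June the doomsday date is Jun 6.
Jun 14 is 8 days after Jun 6; 8 mod 7 = 1, so Monday + 1 = Tuesday.

Tuesday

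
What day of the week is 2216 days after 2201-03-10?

Saturday

First find the weekday of Mar 10, 2201. Doomsday rule: the anchor day for the 2200s is Friday. For year 01: 1÷12 = 0 r 1, and 1÷4 = 0, so 0+1+0 = 1.
Friday + 1 ≡ Saturday — that's 2201's doomsday.
In March the doomsday date is Mar 14.
Mar 10 is 4 days before Mar 14; 4 mod 7 = 4, so Saturday − 4 = Tuesday.
2216 mod 7 = 4, so 2216 days after a Tuesday is Tuesday + 4 = Saturday.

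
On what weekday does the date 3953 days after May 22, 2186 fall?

May 22, 2186 is a Monday.
3953 mod 7 = 5, so 3953 days after a Monday is Monday + 5 = Saturday.

Saturday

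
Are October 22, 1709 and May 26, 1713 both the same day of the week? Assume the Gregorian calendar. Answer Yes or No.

No

From Oct 22, 1709 to May 26, 1713 is 1312 days.
1312 mod 7 = 3, so they are different weekdays.
(Oct 22, 1709 is a Tuesday; May 26, 1713 is a Friday.)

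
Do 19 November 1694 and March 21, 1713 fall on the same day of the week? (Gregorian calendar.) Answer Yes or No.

No

From Nov 19, 1694 to Mar 21, 1713 is 6696 days.
6696 mod 7 = 4, so they are different weekdays.
(Nov 19, 1694 is a Friday; Mar 21, 1713 is a Tuesday.)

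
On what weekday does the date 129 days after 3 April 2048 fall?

First find the weekday of Apr 3, 2048. Doomsday rule: the anchor day for the 2000s is Tuesday. For year 48: 48÷12 = 4 r 0, and 0÷4 = 0, so 4+0+0 = 4.
Tuesday + 4 ≡ Saturday — that's 2048's doomsday.
In April the doomsday date is Apr 4.
Apr 3 is 1 day before Apr 4; 1 mod 7 = 1, so Saturday − 1 = Friday.
129 mod 7 = 3, so 129 days after a Friday is Friday + 3 = Monday.

Monday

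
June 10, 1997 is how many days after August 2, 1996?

312

Aug 2, 1996 → Sep 2, 1996: 31 days (August has 31).
Sep 2, 1996 → Oct 2, 1996: 30 days (September has 30).
Oct 2, 1996 → Nov 2, 1996: 31 days (October has 31).
Nov 2, 1996 → Dec 2, 1996: 30 days (November has 30).
Dec 2, 1996 → Jan 2, 1997: 31 days (December has 31).
Jan 2, 1997 → Feb 2, 1997: 31 days (January has 31).
Feb 2, 1997 → Mar 2, 1997: 28 days (February has 28).
Mar 2, 1997 → Apr 2, 1997: 31 days (March has 31).
Apr 2, 1997 → May 2, 1997: 30 days (April has 30).
May 2, 1997 → Jun 2, 1997: 31 days (May has 31).
Jun 2, 1997 → Jun 10, 1997: 8 days.
Total: 312 days.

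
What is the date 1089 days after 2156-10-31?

October 25, 2159

+365 (one year) → Oct 31, 2157 (724 left).
+365 (one year) → Oct 31, 2158 (359 left).
Oct has 31 days: +1 → Nov 1, 2158 (358 left).
Nov has 30 days: +30 → Dec 1, 2158 (328 left).
Dec has 31 days: +31 → Jan 1, 2159 (297 left).
Jan has 31 days: +31 → Feb 1, 2159 (266 left).
Feb has 28 days: +28 → Mar 1, 2159 (238 left).
Mar has 31 days: +31 → Apr 1, 2159 (207 left).
Apr has 30 days: +30 → May 1, 2159 (177 left).
May has 31 days: +31 → Jun 1, 2159 (146 left).
Jun has 30 days: +30 → Jul 1, 2159 (116 left).
Jul has 31 days: +31 → Aug 1, 2159 (85 left).
Aug has 31 days: +31 → Sep 1, 2159 (54 left).
Sep has 30 days: +30 → Oct 1, 2159 (24 left).
+24 → Oct 25, 2159.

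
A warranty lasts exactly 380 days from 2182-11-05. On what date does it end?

Nov has 30 days: +26 → Dec 1, 2182 (354 left).
Dec has 31 days: +31 → Jan 1, 2183 (323 left).
Jan has 31 days: +31 → Feb 1, 2183 (292 left).
Feb has 28 days: +28 → Mar 1, 2183 (264 left).
Mar has 31 days: +31 → Apr 1, 2183 (233 left).
Apr has 30 days: +30 → May 1, 2183 (203 left).
May has 31 days: +31 → Jun 1, 2183 (172 left).
Jun has 30 days: +30 → Jul 1, 2183 (142 left).
Jul has 31 days: +31 → Aug 1, 2183 (111 left).
Aug has 31 days: +31 → Sep 1, 2183 (80 left).
Sep has 30 days: +30 → Oct 1, 2183 (50 left).
Oct has 31 days: +31 → Nov 1, 2183 (19 left).
+19 → Nov 20, 2183.

November 20, 2183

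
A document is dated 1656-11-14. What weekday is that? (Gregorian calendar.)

Doomsday rule: the anchor day for the 1600s is Tuesday. For year 56: 56÷12 = 4 r 8, and 8÷4 = 2, so 4+8+2 = 14.
Tuesday + 14 ≡ Tuesday — that's 1656's doomsday.
In November the doomsday date is Nov 7.
Nov 14 is 7 days after Nov 7; 7 mod 7 = 0, so Tuesday + 0 = Tuesday.

Tuesday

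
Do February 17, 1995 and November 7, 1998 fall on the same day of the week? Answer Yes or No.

No

From Feb 17, 1995 to Nov 7, 1998 is 1359 days.
1359 mod 7 = 1, so they are different weekdays.
(Feb 17, 1995 is a Friday; Nov 7, 1998 is a Saturday.)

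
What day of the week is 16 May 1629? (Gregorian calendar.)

Wednesday

Doomsday rule: the anchor day for the 1600s is Tuesday. For year 29: 29÷12 = 2 r 5, and 5÷4 = 1, so 2+5+1 = 8.
Tuesday + 8 ≡ Wednesday — that's 1629's doomsday.
In May the doomsday date is May 9.
May 16 is 7 days after May 9; 7 mod 7 = 0, so Wednesday + 0 = Wednesday.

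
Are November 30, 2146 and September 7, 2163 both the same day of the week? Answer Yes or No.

From Nov 30, 2146 to Sep 7, 2163 is 6125 days.
6125 mod 7 = 0, so they are the same weekday.
(Nov 30, 2146 is a Wednesday; Sep 7, 2163 is a Wednesday.)

Yes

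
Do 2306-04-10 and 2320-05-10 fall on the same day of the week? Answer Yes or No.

No

From Apr 10, 2306 to May 10, 2320 is 5144 days.
5144 mod 7 = 6, so they are different weekdays.
(Apr 10, 2306 is a Tuesday; May 10, 2320 is a Monday.)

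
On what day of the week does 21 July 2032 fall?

Wednesday

Doomsday rule: the anchor day for the 2000s is Tuesday. For year 32: 32÷12 = 2 r 8, and 8÷4 = 2, so 2+8+2 = 12.
Tuesday + 12 ≡ Sunday — that's 2032's doomsday.
In July the doomsday date is Jul 11.
Jul 21 is 10 days after Jul 11; 10 mod 7 = 3, so Sunday + 3 = Wednesday.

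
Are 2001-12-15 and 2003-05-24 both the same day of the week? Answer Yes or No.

From Dec 15, 2001 to May 24, 2003 is 525 days.
525 mod 7 = 0, so they are the same weekday.
(Dec 15, 2001 is a Saturday; May 24, 2003 is a Saturday.)

Yes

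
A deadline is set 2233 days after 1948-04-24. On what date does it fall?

+365 (one year) → Apr 24, 1949 (1868 left).
+365 (one year) → Apr 24, 1950 (1503 left).
+365 (one year) → Apr 24, 1951 (1138 left).
+366 (one year; includes Feb 29, 1952) → Apr 24, 1952 (772 left).
+365 (one year) → Apr 24, 1953 (407 left).
+365 (one year) → Apr 24, 1954 (42 left).
Apr has 30 days: +7 → May 1, 1954 (35 left).
May has 31 days: +31 → Jun 1, 1954 (4 left).
+4 → Jun 5, 1954.

June 5, 1954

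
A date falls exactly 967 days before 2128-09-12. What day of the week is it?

First find the weekday of Sep 12, 2128. Doomsday rule: the anchor day for the 2100s is Sunday. For year 28: 28÷12 = 2 r 4, and 4÷4 = 1, so 2+4+1 = 7.
Sunday + 7 ≡ Sunday — that's 2128's doomsday.
In September the doomsday date is Sep 5.
Sep 12 is 7 days after Sep 5; 7 mod 7 = 0, so Sunday + 0 = Sunday.
967 mod 7 = 1, so 967 days before a Sunday is Sunday − 1 = Saturday.

Saturday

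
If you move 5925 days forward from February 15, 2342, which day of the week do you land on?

Wednesday

Feb 15, 2342 is a Sunday.
5925 mod 7 = 3, so 5925 days after a Sunday is Sunday + 3 = Wednesday.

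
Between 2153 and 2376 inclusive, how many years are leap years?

54

Multiples of 4 in [2153,2376]: 56.
Of those, multiples of 100: 2 (not leap unless ÷400).
Multiples of 400: 0.
Leap years = 56 − 2 + 0 = 54.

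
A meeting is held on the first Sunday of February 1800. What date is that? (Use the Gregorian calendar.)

February 1, 1800 is a Saturday.
The first Sunday is therefore February 2 (1 days later).

February 2, 1800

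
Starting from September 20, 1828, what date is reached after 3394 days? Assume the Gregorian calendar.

+365 (one year) → Sep 20, 1829 (3029 left).
+365 (one year) → Sep 20, 1830 (2664 left).
+365 (one year) → Sep 20, 1831 (2299 left).
+366 (one year; includes Feb 29, 1832) → Sep 20, 1832 (1933 left).
+365 (one year) → Sep 20, 1833 (1568 left).
+365 (one year) → Sep 20, 1834 (1203 left).
+365 (one year) → Sep 20, 1835 (838 left).
+366 (one year; includes Feb 29, 1836) → Sep 20, 1836 (472 left).
+365 (one year) → Sep 20, 1837 (107 left).
Sep has 30 days: +11 → Oct 1, 1837 (96 left).
Oct has 31 days: +31 → Nov 1, 1837 (65 left).
Nov has 30 days: +30 → Dec 1, 1837 (35 left).
Dec has 31 days: +31 → Jan 1, 1838 (4 left).
+4 → Jan 5, 1838.

January 5, 1838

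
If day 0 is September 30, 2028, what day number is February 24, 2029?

Sep 30, 2028 → Oct 30, 2028: 30 days (September has 30).
Oct 30, 2028 → Nov 30, 2028: 31 days (October has 31).
Nov 30, 2028 → Dec 30, 2028: 30 days (November has 30).
Dec 30, 2028 → Jan 30, 2029: 31 days (December has 31).
Jan 30, 2029 → Feb 24, 2029: 25 days.
Total: 147 days.

147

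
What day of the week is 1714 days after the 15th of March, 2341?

First find the weekday of Mar 15, 2341. Doomsday rule: the anchor day for the 2300s is Wednesday. For year 41: 41÷12 = 3 r 5, and 5÷4 = 1, so 3+5+1 = 9.
Wednesday + 9 ≡ Friday — that's 2341's doomsday.
In March the doomsday date is Mar 14.
Mar 15 is 1 day after Mar 14; 1 mod 7 = 1, so Friday + 1 = Saturday.
1714 mod 7 = 6, so 1714 days after a Saturday is Saturday + 6 = Friday.

Friday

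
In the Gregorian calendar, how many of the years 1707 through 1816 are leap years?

27

Multiples of 4 in [1707,1816]: 28.
Of those, multiples of 100: 1 (not leap unless ÷400).
Multiples of 400: 0.
Leap years = 28 − 1 + 0 = 27.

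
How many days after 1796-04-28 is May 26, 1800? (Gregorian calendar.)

Apr 28, 1796 → Apr 28, 1797: 365 days.
Apr 28, 1797 → Apr 28, 1798: 365 days.
Apr 28, 1798 → Apr 28, 1799: 365 days.
Apr 28, 1799 → May 28, 1799: 30 days (April has 30).
May 28, 1799 → Jun 28, 1799: 31 days (May has 31).
Jun 28, 1799 → Jul 28, 1799: 30 days (June has 30).
Jul 28, 1799 → Aug 28, 1799: 31 days (July has 31).
Aug 28, 1799 → Sep 28, 1799: 31 days (August has 31).
Sep 28, 1799 → Oct 28, 1799: 30 days (September has 30).
Oct 28, 1799 → Nov 28, 1799: 31 days (October has 31).
Nov 28, 1799 → Dec 28, 1799: 30 days (November has 30).
Dec 28, 1799 → Jan 28, 1800: 31 days (December has 31).
Jan 28, 1800 → Feb 28, 1800: 31 days (January has 31).
Feb 28, 1800 → Mar 28, 1800: 28 days (February has 28).
Mar 28, 1800 → Apr 28, 1800: 31 days (March has 31).
Apr 28, 1800 → May 26, 1800: 28 days.
Total: 1488 days.

1488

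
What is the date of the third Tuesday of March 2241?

March 16, 2241

March 1, 2241 is a Monday.
The first Tuesday is therefore March 2 (1 days later).
The third Tuesday is 2 + 2×7 = March 16.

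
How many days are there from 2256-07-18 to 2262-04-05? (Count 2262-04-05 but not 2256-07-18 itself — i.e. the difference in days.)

2087

Jul 18, 2256 → Jul 18, 2257: 365 days.
Jul 18, 2257 → Jul 18, 2258: 365 days.
Jul 18, 2258 → Jul 18, 2259: 365 days.
Jul 18, 2259 → Jul 18, 2260: 366 days (Feb 29, 2260 is in that span).
Jul 18, 2260 → Jul 18, 2261: 365 days.
Jul 18, 2261 → Aug 18, 2261: 31 days (July has 31).
Aug 18, 2261 → Sep 18, 2261: 31 days (August has 31).
Sep 18, 2261 → Oct 18, 2261: 30 days (September has 30).
Oct 18, 2261 → Nov 18, 2261: 31 days (October has 31).
Nov 18, 2261 → Dec 18, 2261: 30 days (November has 30).
Dec 18, 2261 → Jan 18, 2262: 31 days (December has 31).
Jan 18, 2262 → Feb 18, 2262: 31 days (January has 31).
Feb 18, 2262 → Mar 18, 2262: 28 days (February has 28).
Mar 18, 2262 → Apr 5, 2262: 18 days.
Total: 2087 days.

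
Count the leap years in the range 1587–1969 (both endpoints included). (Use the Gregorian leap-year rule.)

93

Multiples of 4 in [1587,1969]: 96.
Of those, multiples of 100: 4 (not leap unless ÷400).
Multiples of 400: 1.
Leap years = 96 − 4 + 1 = 93.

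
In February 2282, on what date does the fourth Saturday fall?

February 1, 2282 is a Wednesday.
The first Saturday is therefore February 4 (3 days later).
The fourth Saturday is 4 + 3×7 = February 25.

February 25, 2282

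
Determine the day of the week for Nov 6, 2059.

Doomsday rule: the anchor day for the 2000s is Tuesday. For year 59: 59÷12 = 4 r 11, and 11÷4 = 2, so 4+11+2 = 17.
Tuesday + 17 ≡ Friday — that's 2059's doomsday.
In November the doomsday date is Nov 7.
Nov 6 is 1 day before Nov 7; 1 mod 7 = 1, so Friday − 1 = Thursday.

Thursday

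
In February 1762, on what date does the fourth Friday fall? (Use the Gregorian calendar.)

February 1, 1762 is a Monday.
The first Friday is therefore February 5 (4 days later).
The fourth Friday is 5 + 3×7 = February 26.

February 26, 1762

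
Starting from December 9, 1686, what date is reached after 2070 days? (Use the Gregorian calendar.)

August 9, 1692

+365 (one year) → Dec 9, 1687 (1705 left).
+366 (one year; includes Feb 29, 1688) → Dec 9, 1688 (1339 left).
+365 (one year) → Dec 9, 1689 (974 left).
+365 (one year) → Dec 9, 1690 (609 left).
+365 (one year) → Dec 9, 1691 (244 left).
Dec has 31 days: +23 → Jan 1, 1692 (221 left).
Jan has 31 days: +31 → Feb 1, 1692 (190 left).
Feb has 29 days: +29 → Mar 1, 1692 (161 left).
Mar has 31 days: +31 → Apr 1, 1692 (130 left).
Apr has 30 days: +30 → May 1, 1692 (100 left).
May has 31 days: +31 → Jun 1, 1692 (69 left).
Jun has 30 days: +30 → Jul 1, 1692 (39 left).
Jul has 31 days: +31 → Aug 1, 1692 (8 left).
+8 → Aug 9, 1692.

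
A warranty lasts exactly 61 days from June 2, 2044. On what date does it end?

August 2, 2044

Jun has 30 days: +29 → Jul 1, 2044 (32 left).
Jul has 31 days: +31 → Aug 1, 2044 (1 left).
+1 → Aug 2, 2044.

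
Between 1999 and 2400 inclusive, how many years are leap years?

98

Multiples of 4 in [1999,2400]: 101.
Of those, multiples of 100: 5 (not leap unless ÷400).
Multiples of 400: 2.
Leap years = 101 − 5 + 2 = 98.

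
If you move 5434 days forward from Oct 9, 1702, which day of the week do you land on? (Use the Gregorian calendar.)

Wednesday

First find the weekday of Oct 9, 1702. Doomsday rule: the anchor day for the 1700s is Sunday. For year 02: 2÷12 = 0 r 2, and 2÷4 = 0, so 0+2+0 = 2.
Sunday + 2 ≡ Tuesday — that's 1702's doomsday.
In October the doomsday date is Oct 10.
Oct 9 is 1 day before Oct 10; 1 mod 7 = 1, so Tuesday − 1 = Monday.
5434 mod 7 = 2, so 5434 days after a Monday is Monday + 2 = Wednesday.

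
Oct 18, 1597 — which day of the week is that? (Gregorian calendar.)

Doomsday rule: the anchor day for the 1500s is Wednesday. For year 97: 97÷12 = 8 r 1, and 1÷4 = 0, so 8+1+0 = 9.
Wednesday + 9 ≡ Friday — that's 1597's doomsday.
In October the doomsday date is Oct 10.
Oct 18 is 8 days after Oct 10; 8 mod 7 = 1, so Friday + 1 = Saturday.

Saturday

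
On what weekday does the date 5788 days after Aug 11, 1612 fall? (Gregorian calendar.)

Aug 11, 1612 is a Saturday.
5788 mod 7 = 6, so 5788 days after a Saturday is Saturday + 6 = Friday.

Friday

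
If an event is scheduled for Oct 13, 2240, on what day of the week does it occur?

January 1, 2240 is a Wednesday.
Jan 1, 2240 → Feb 1, 2240: 31 days (January has 31).
Feb 1, 2240 → Mar 1, 2240: 29 days (February has 29).
Mar 1, 2240 → Apr 1, 2240: 31 days (March has 31).
Apr 1, 2240 → May 1, 2240: 30 days (April has 30).
May 1, 2240 → Jun 1, 2240: 31 days (May has 31).
Jun 1, 2240 → Jul 1, 2240: 30 days (June has 30).
Jul 1, 2240 → Aug 1, 2240: 31 days (July has 31).
Aug 1, 2240 → Sep 1, 2240: 31 days (August has 31).
Sep 1, 2240 → Oct 1, 2240: 30 days (September has 30).
Oct 1, 2240 → Oct 13, 2240: 12 days.
Total: 286 days.
286 mod 7 = 6, so Wednesday + 6 = Tuesday.

Tuesday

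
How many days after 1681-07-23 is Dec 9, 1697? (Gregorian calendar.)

5983

Jul 23, 1681 → Jul 23, 1682: 365 days.
Jul 23, 1682 → Jul 23, 1683: 365 days.
Jul 23, 1683 → Jul 23, 1684: 366 days (Feb 29, 1684 is in that span).
Jul 23, 1684 → Jul 23, 1685: 365 days.
Jul 23, 1685 → Jul 23, 1686: 365 days.
Jul 23, 1686 → Jul 23, 1687: 365 days.
Jul 23, 1687 → Jul 23, 1688: 366 days (Feb 29, 1688 is in that span).
Jul 23, 1688 → Jul 23, 1689: 365 days.
Jul 23, 1689 → Jul 23, 1690: 365 days.
Jul 23, 1690 → Jul 23, 1691: 365 days.
Jul 23, 1691 → Jul 23, 1692: 366 days (Feb 29, 1692 is in that span).
Jul 23, 1692 → Jul 23, 1693: 365 days.
Jul 23, 1693 → Jul 23, 1694: 365 days.
Jul 23, 1694 → Jul 23, 1695: 365 days.
Jul 23, 1695 → Jul 23, 1696: 366 days (Feb 29, 1696 is in that span).
Jul 23, 1696 → Jul 23, 1697: 365 days.
Jul 23, 1697 → Aug 23, 1697: 31 days (July has 31).
Aug 23, 1697 → Sep 23, 1697: 31 days (August has 31).
Sep 23, 1697 → Oct 23, 1697: 30 days (September has 30).
Oct 23, 1697 → Nov 23, 1697: 31 days (October has 31).
Nov 23, 1697 → Dec 9, 1697: 16 days.
Total: 5983 days.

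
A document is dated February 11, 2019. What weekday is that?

January 1, 2019 is a Tuesday.
Jan 1, 2019 → Feb 1, 2019: 31 days (January has 31).
Feb 1, 2019 → Feb 11, 2019: 10 days.
Total: 41 days.
41 mod 7 = 6, so Tuesday + 6 = Monday.

Monday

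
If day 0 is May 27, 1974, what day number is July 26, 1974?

60

May 27, 1974 → Jun 27, 1974: 31 days (May has 31).
Jun 27, 1974 → Jul 26, 1974: 29 days.
Total: 60 days.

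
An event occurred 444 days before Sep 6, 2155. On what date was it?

−365 (one year) → Sep 6, 2154 (79 left).
−6 → Aug 31, 2154 (end of Aug, 31 days; 73 left).
−31 → Jul 31, 2154 (end of Jul, 31 days; 42 left).
−31 → Jun 30, 2154 (end of Jun, 30 days; 11 left).
−11 → Jun 19, 2154.

June 19, 2154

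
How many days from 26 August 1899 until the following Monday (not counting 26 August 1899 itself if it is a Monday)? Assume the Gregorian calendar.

2

Aug 26, 1899 is a Saturday.
From Saturday to the next Monday is 2 days.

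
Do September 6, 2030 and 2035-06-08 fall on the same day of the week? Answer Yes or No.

Yes

From Sep 6, 2030 to Jun 8, 2035 is 1736 days.
1736 mod 7 = 0, so they are the same weekday.
(Sep 6, 2030 is a Friday; Jun 8, 2035 is a Friday.)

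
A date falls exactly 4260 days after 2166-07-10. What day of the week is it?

Monday

First find the weekday of Jul 10, 2166. Doomsday rule: the anchor day for the 2100s is Sunday. For year 66: 66÷12 = 5 r 6, and 6÷4 = 1, so 5+6+1 = 12.
Sunday + 12 ≡ Friday — that's 2166's doomsday.
In July the doomsday date is Jul 11.
Jul 10 is 1 day before Jul 11; 1 mod 7 = 1, so Friday − 1 = Thursday.
4260 mod 7 = 4, so 4260 days after a Thursday is Thursday + 4 = Monday.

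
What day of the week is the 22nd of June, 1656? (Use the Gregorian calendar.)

Thursday

Doomsday rule: the anchor day for the 1600s is Tuesday. For year 56: 56÷12 = 4 r 8, and 8÷4 = 2, so 4+8+2 = 14.
Tuesday + 14 ≡ Tuesday — that's 1656's doomsday.
In June the doomsday date is Jun 6.
Jun 22 is 16 days after Jun 6; 16 mod 7 = 2, so Tuesday + 2 = Thursday.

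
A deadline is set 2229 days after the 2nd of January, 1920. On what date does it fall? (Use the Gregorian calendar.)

+366 (one year; includes Feb 29, 1920) → Jan 2, 1921 (1863 left).
+365 (one year) → Jan 2, 1922 (1498 left).
+365 (one year) → Jan 2, 1923 (1133 left).
+365 (one year) → Jan 2, 1924 (768 left).
+366 (one year; includes Feb 29, 1924) → Jan 2, 1925 (402 left).
+365 (one year) → Jan 2, 1926 (37 left).
Jan has 31 days: +30 → Feb 1, 1926 (7 left).
+7 → Feb 8, 1926.

February 8, 1926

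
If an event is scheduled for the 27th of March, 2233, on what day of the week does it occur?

Wednesday

Doomsday rule: the anchor day for the 2200s is Friday. For year 33: 33÷12 = 2 r 9, and 9÷4 = 2, so 2+9+2 = 13.
Friday + 13 ≡ Thursday — that's 2233's doomsday.
In March the doomsday date is Mar 14.
Mar 27 is 13 days after Mar 14; 13 mod 7 = 6, so Thursday + 6 = Wednesday.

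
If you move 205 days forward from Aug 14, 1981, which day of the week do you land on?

Aug 14, 1981 is a Friday.
205 mod 7 = 2, so 205 days after a Friday is Friday + 2 = Sunday.

Sunday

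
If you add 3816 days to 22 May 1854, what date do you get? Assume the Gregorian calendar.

+365 (one year) → May 22, 1855 (3451 left).
+366 (one year; includes Feb 29, 1856) → May 22, 1856 (3085 left).
+365 (one year) → May 22, 1857 (2720 left).
+365 (one year) → May 22, 1858 (2355 left).
+365 (one year) → May 22, 1859 (1990 left).
+366 (one year; includes Feb 29, 1860) → May 22, 1860 (1624 left).
+365 (one year) → May 22, 1861 (1259 left).
+365 (one year) → May 22, 1862 (894 left).
+365 (one year) → May 22, 1863 (529 left).
+366 (one year; includes Feb 29, 1864) → May 22, 1864 (163 left).
May has 31 days: +10 → Jun 1, 1864 (153 left).
Jun has 30 days: +30 → Jul 1, 1864 (123 left).
Jul has 31 days: +31 → Aug 1, 1864 (92 left).
Aug has 31 days: +31 → Sep 1, 1864 (61 left).
Sep has 30 days: +30 → Oct 1, 1864 (31 left).
Oct has 31 days: +31 → Nov 1, 1864 (0 left).

November 1, 1864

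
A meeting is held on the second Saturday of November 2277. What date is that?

November 10, 2277

November 1, 2277 is a Thursday.
The first Saturday is therefore November 3 (2 days later).
The second Saturday is 3 + 1×7 = November 10.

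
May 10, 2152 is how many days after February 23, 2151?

Feb 23, 2151 → Feb 23, 2152: 365 days.
Feb 23, 2152 → Mar 23, 2152: 29 days (February has 29).
Mar 23, 2152 → Apr 23, 2152: 31 days (March has 31).
Apr 23, 2152 → May 10, 2152: 17 days.
Total: 442 days.

442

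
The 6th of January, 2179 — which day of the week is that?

Wednesday

Doomsday rule: the anchor day for the 2100s is Sunday. For year 79: 79÷12 = 6 r 7, and 7÷4 = 1, so 6+7+1 = 14.
Sunday + 14 ≡ Sunday — that's 2179's doomsday.
In January the doomsday date is Jan 3 (2179 is not a leap year).
Jan 6 is 3 days after Jan 3; 3 mod 7 = 3, so Sunday + 3 = Wednesday.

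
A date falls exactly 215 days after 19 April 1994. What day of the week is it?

Sunday

Apr 19, 1994 is a Tuesday.
215 mod 7 = 5, so 215 days after a Tuesday is Tuesday + 5 = Sunday.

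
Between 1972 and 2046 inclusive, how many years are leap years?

Multiples of 4 in [1972,2046]: 19.
Of those, multiples of 100: 1 (not leap unless ÷400).
Multiples of 400: 1.
Leap years = 19 − 1 + 1 = 19.

19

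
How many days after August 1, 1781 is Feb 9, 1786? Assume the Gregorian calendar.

Aug 1, 1781 → Aug 1, 1782: 365 days.
Aug 1, 1782 → Aug 1, 1783: 365 days.
Aug 1, 1783 → Aug 1, 1784: 366 days (Feb 29, 1784 is in that span).
Aug 1, 1784 → Aug 1, 1785: 365 days.
Aug 1, 1785 → Sep 1, 1785: 31 days (August has 31).
Sep 1, 1785 → Oct 1, 1785: 30 days (September has 30).
Oct 1, 1785 → Nov 1, 1785: 31 days (October has 31).
Nov 1, 1785 → Dec 1, 1785: 30 days (November has 30).
Dec 1, 1785 → Jan 1, 1786: 31 days (December has 31).
Jan 1, 1786 → Feb 1, 1786: 31 days (January has 31).
Feb 1, 1786 → Feb 9, 1786: 8 days.
Total: 1653 days.

1653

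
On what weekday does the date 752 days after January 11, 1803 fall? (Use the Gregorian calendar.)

Jan 11, 1803 is a Tuesday.
752 mod 7 = 3, so 752 days after a Tuesday is Tuesday + 3 = Friday.

Friday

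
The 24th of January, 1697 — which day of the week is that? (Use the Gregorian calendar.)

Thursday

Doomsday rule: the anchor day for the 1600s is Tuesday. For year 97: 97÷12 = 8 r 1, and 1÷4 = 0, so 8+1+0 = 9.
Tuesday + 9 ≡ Thursday — that's 1697's doomsday.
In January the doomsday date is Jan 3 (1697 is not a leap year).
Jan 24 is 21 days after Jan 3; 21 mod 7 = 0, so Thursday + 0 = Thursday.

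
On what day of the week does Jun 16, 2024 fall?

January 1, 2024 is a Monday.
Jan 1, 2024 → Feb 1, 2024: 31 days (January has 31).
Feb 1, 2024 → Mar 1, 2024: 29 days (February has 29).
Mar 1, 2024 → Apr 1, 2024: 31 days (March has 31).
Apr 1, 2024 → May 1, 2024: 30 days (April has 30).
May 1, 2024 → Jun 1, 2024: 31 days (May has 31).
Jun 1, 2024 → Jun 16, 2024: 15 days.
Total: 167 days.
167 mod 7 = 6, so Monday + 6 = Sunday.

Sunday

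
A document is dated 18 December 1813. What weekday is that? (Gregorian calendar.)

Doomsday rule: the anchor day for the 1800s is Friday. For year 13: 13÷12 = 1 r 1, and 1÷4 = 0, so 1+1+0 = 2.
Friday + 2 ≡ Sunday — that's 1813's doomsday.
In December the doomsday date is Dec 12.
Dec 18 is 6 days after Dec 12; 6 mod 7 = 6, so Sunday + 6 = Saturday.

Saturday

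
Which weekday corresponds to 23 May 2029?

Doomsday rule: the anchor day for the 2000s is Tuesday. For year 29: 29÷12 = 2 r 5, and 5÷4 = 1, so 2+5+1 = 8.
Tuesday + 8 ≡ Wednesday — that's 2029's doomsday.
In May the doomsday date is May 9.
May 23 is 14 days after May 9; 14 mod 7 = 0, so Wednesday + 0 = Wednesday.

Wednesday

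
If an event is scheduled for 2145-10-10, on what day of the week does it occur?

Sunday

January 1, 2145 is a Friday.
Jan 1, 2145 → Feb 1, 2145: 31 days (January has 31).
Feb 1, 2145 → Mar 1, 2145: 28 days (February has 28).
Mar 1, 2145 → Apr 1, 2145: 31 days (March has 31).
Apr 1, 2145 → May 1, 2145: 30 days (April has 30).
May 1, 2145 → Jun 1, 2145: 31 days (May has 31).
Jun 1, 2145 → Jul 1, 2145: 30 days (June has 30).
Jul 1, 2145 → Aug 1, 2145: 31 days (July has 31).
Aug 1, 2145 → Sep 1, 2145: 31 days (August has 31).
Sep 1, 2145 → Oct 1, 2145: 30 days (September has 30).
Oct 1, 2145 → Oct 10, 2145: 9 days.
Total: 282 days.
282 mod 7 = 2, so Friday + 2 = Sunday.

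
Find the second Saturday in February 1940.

February 10, 1940

February 1, 1940 is a Thursday.
The first Saturday is therefore February 3 (2 days later).
The second Saturday is 3 + 1×7 = February 10.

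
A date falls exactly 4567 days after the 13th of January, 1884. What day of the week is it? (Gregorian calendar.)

Wednesday

First find the weekday of Jan 13, 1884. Doomsday rule: the anchor day for the 1800s is Friday. For year 84: 84÷12 = 7 r 0, and 0÷4 = 0, so 7+0+0 = 7.
Friday + 7 ≡ Friday — that's 1884's doomsday.
In January the doomsday date is Jan 4 (1884 is a leap year (divisible by 4)).
Jan 13 is 9 days after Jan 4; 9 mod 7 = 2, so Friday + 2 = Sunday.
4567 mod 7 = 3, so 4567 days after a Sunday is Sunday + 3 = Wednesday.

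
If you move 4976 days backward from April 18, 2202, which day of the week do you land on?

Apr 18, 2202 is a Sunday.
4976 mod 7 = 6, so 4976 days before a Sunday is Sunday − 6 = Monday.

Monday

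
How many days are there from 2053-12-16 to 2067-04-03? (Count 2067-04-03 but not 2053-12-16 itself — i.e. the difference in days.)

Dec 16, 2053 → Dec 16, 2054: 365 days.
Dec 16, 2054 → Dec 16, 2055: 365 days.
Dec 16, 2055 → Dec 16, 2056: 366 days (Feb 29, 2056 is in that span).
Dec 16, 2056 → Dec 16, 2057: 365 days.
Dec 16, 2057 → Dec 16, 2058: 365 days.
Dec 16, 2058 → Dec 16, 2059: 365 days.
Dec 16, 2059 → Dec 16, 2060: 366 days (Feb 29, 2060 is in that span).
Dec 16, 2060 → Dec 16, 2061: 365 days.
Dec 16, 2061 → Dec 16, 2062: 365 days.
Dec 16, 2062 → Dec 16, 2063: 365 days.
Dec 16, 2063 → Dec 16, 2064: 366 days (Feb 29, 2064 is in that span).
Dec 16, 2064 → Dec 16, 2065: 365 days.
Dec 16, 2065 → Dec 16, 2066: 365 days.
Dec 16, 2066 → Jan 16, 2067: 31 days (December has 31).
Jan 16, 2067 → Feb 16, 2067: 31 days (January has 31).
Feb 16, 2067 → Mar 16, 2067: 28 days (February has 28).
Mar 16, 2067 → Apr 3, 2067: 18 days.
Total: 4856 days.

4856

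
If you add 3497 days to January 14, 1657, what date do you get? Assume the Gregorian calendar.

+365 (one year) → Jan 14, 1658 (3132 left).
+365 (one year) → Jan 14, 1659 (2767 left).
+365 (one year) → Jan 14, 1660 (2402 left).
+366 (one year; includes Feb 29, 1660) → Jan 14, 1661 (2036 left).
+365 (one year) → Jan 14, 1662 (1671 left).
+365 (one year) → Jan 14, 1663 (1306 left).
+365 (one year) → Jan 14, 1664 (941 left).
+366 (one year; includes Feb 29, 1664) → Jan 14, 1665 (575 left).
+365 (one year) → Jan 14, 1666 (210 left).
Jan has 31 days: +18 → Feb 1, 1666 (192 left).
Feb has 28 days: +28 → Mar 1, 1666 (164 left).
Mar has 31 days: +31 → Apr 1, 1666 (133 left).
Apr has 30 days: +30 → May 1, 1666 (103 left).
May has 31 days: +31 → Jun 1, 1666 (72 left).
Jun has 30 days: +30 → Jul 1, 1666 (42 left).
Jul has 31 days: +31 → Aug 1, 1666 (11 left).
+11 → Aug 12, 1666.

August 12, 1666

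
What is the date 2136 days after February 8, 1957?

December 15, 1962

+365 (one year) → Feb 8, 1958 (1771 left).
+365 (one year) → Feb 8, 1959 (1406 left).
+365 (one year) → Feb 8, 1960 (1041 left).
+366 (one year; includes Feb 29, 1960) → Feb 8, 1961 (675 left).
+365 (one year) → Feb 8, 1962 (310 left).
Feb has 28 days: +21 → Mar 1, 1962 (289 left).
Mar has 31 days: +31 → Apr 1, 1962 (258 left).
Apr has 30 days: +30 → May 1, 1962 (228 left).
May has 31 days: +31 → Jun 1, 1962 (197 left).
Jun has 30 days: +30 → Jul 1, 1962 (167 left).
Jul has 31 days: +31 → Aug 1, 1962 (136 left).
Aug has 31 days: +31 → Sep 1, 1962 (105 left).
Sep has 30 days: +30 → Oct 1, 1962 (75 left).
Oct has 31 days: +31 → Nov 1, 1962 (44 left).
Nov has 30 days: +30 → Dec 1, 1962 (14 left).
+14 → Dec 15, 1962.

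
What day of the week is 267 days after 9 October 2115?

Oct 9, 2115 is a Wednesday.
267 mod 7 = 1, so 267 days after a Wednesday is Wednesday + 1 = Thursday.

Thursday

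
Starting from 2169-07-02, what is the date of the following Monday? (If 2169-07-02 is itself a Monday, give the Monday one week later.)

July 3, 2169

Jul 2, 2169 is a Sunday.
From Sunday to the next Monday is 1 day.
Jul 2, 2169 + 1 = Jul 3, 2169.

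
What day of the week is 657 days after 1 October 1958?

Tuesday

First find the weekday of Oct 1, 1958. Doomsday rule: the anchor day for the 1900s is Wednesday. For year 58: 58÷12 = 4 r 10, and 10÷4 = 2, so 4+10+2 = 16.
Wednesday + 16 ≡ Friday — that's 1958's doomsday.
In October the doomsday date is Oct 10.
Oct 1 is 9 days before Oct 10; 9 mod 7 = 2, so Friday − 2 = Wednesday.
657 mod 7 = 6, so 657 days after a Wednesday is Wednesday + 6 = Tuesday.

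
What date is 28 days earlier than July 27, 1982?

June 29, 1982

−27 → Jun 30, 1982 (end of Jun, 30 days; 1 left).
−1 → Jun 29, 1982.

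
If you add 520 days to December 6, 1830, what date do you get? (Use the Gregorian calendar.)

May 9, 1832

+365 (one year) → Dec 6, 1831 (155 left).
Dec has 31 days: +26 → Jan 1, 1832 (129 left).
Jan has 31 days: +31 → Feb 1, 1832 (98 left).
Feb has 29 days: +29 → Mar 1, 1832 (69 left).
Mar has 31 days: +31 → Apr 1, 1832 (38 left).
Apr has 30 days: +30 → May 1, 1832 (8 left).
+8 → May 9, 1832.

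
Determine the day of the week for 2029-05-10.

Thursday

January 1, 2029 is a Monday.
Jan 1, 2029 → Feb 1, 2029: 31 days (January has 31).
Feb 1, 2029 → Mar 1, 2029: 28 days (February has 28).
Mar 1, 2029 → Apr 1, 2029: 31 days (March has 31).
Apr 1, 2029 → May 1, 2029: 30 days (April has 30).
May 1, 2029 → May 10, 2029: 9 days.
Total: 129 days.
129 mod 7 = 3, so Monday + 3 = Thursday.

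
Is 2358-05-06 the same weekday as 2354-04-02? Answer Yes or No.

From Apr 2, 2354 to May 6, 2358 is 1495 days.
1495 mod 7 = 4, so they are different weekdays.
(Apr 2, 2354 is a Friday; May 6, 2358 is a Tuesday.)

No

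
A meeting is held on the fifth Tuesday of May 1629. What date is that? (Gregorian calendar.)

May 1, 1629 is a Tuesday.
The first Tuesday is therefore May 1 (same day).
The fifth Tuesday is 1 + 4×7 = May 29.

May 29, 1629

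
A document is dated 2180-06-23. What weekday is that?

Friday

Doomsday rule: the anchor day for the 2100s is Sunday. For year 80: 80÷12 = 6 r 8, and 8÷4 = 2, so 6+8+2 = 16.
Sunday + 16 ≡ Tuesday — that's 2180's doomsday.
In June the doomsday date is Jun 6.
Jun 23 is 17 days after Jun 6; 17 mod 7 = 3, so Tuesday + 3 = Friday.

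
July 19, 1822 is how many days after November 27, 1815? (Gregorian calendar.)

2426

Nov 27, 1815 → Nov 27, 1816: 366 days (Feb 29, 1816 is in that span).
Nov 27, 1816 → Nov 27, 1817: 365 days.
Nov 27, 1817 → Nov 27, 1818: 365 days.
Nov 27, 1818 → Nov 27, 1819: 365 days.
Nov 27, 1819 → Nov 27, 1820: 366 days (Feb 29, 1820 is in that span).
Nov 27, 1820 → Nov 27, 1821: 365 days.
Nov 27, 1821 → Dec 27, 1821: 30 days (November has 30).
Dec 27, 1821 → Jan 27, 1822: 31 days (December has 31).
Jan 27, 1822 → Feb 27, 1822: 31 days (January has 31).
Feb 27, 1822 → Mar 27, 1822: 28 days (February has 28).
Mar 27, 1822 → Apr 27, 1822: 31 days (March has 31).
Apr 27, 1822 → May 27, 1822: 30 days (April has 30).
May 27, 1822 → Jun 27, 1822: 31 days (May has 31).
Jun 27, 1822 → Jul 19, 1822: 22 days.
Total: 2426 days.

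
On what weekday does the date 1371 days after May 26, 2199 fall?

First find the weekday of May 26, 2199. Doomsday rule: the anchor day for the 2100s is Sunday. For year 99: 99÷12 = 8 r 3, and 3÷4 = 0, so 8+3+0 = 11.
Sunday + 11 ≡ Thursday — that's 2199's doomsday.
In May the doomsday date is May 9.
May 26 is 17 days after May 9; 17 mod 7 = 3, so Thursday + 3 = Sunday.
1371 mod 7 = 6, so 1371 days after a Sunday is Sunday + 6 = Saturday.

Saturday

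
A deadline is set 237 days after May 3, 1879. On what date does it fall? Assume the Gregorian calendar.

December 26, 1879

May has 31 days: +29 → Jun 1, 1879 (208 left).
Jun has 30 days: +30 → Jul 1, 1879 (178 left).
Jul has 31 days: +31 → Aug 1, 1879 (147 left).
Aug has 31 days: +31 → Sep 1, 1879 (116 left).
Sep has 30 days: +30 → Oct 1, 1879 (86 left).
Oct has 31 days: +31 → Nov 1, 1879 (55 left).
Nov has 30 days: +30 → Dec 1, 1879 (25 left).
+25 → Dec 26, 1879.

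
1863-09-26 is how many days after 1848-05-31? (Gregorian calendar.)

5596

May 31, 1848 → May 31, 1849: 365 days.
May 31, 1849 → May 31, 1850: 365 days.
May 31, 1850 → May 31, 1851: 365 days.
May 31, 1851 → May 31, 1852: 366 days (Feb 29, 1852 is in that span).
May 31, 1852 → May 31, 1853: 365 days.
May 31, 1853 → May 31, 1854: 365 days.
May 31, 1854 → May 31, 1855: 365 days.
May 31, 1855 → May 31, 1856: 366 days (Feb 29, 1856 is in that span).
May 31, 1856 → May 31, 1857: 365 days.
May 31, 1857 → May 31, 1858: 365 days.
May 31, 1858 → May 31, 1859: 365 days.
May 31, 1859 → May 31, 1860: 366 days (Feb 29, 1860 is in that span).
May 31, 1860 → May 31, 1861: 365 days.
May 31, 1861 → May 31, 1862: 365 days.
May 31, 1862 → May 31, 1863: 365 days.
May 31, 1863 → Jun 30, 1863: 30 days (May has 31).
Jun 30, 1863 → Jul 30, 1863: 30 days (June has 30).
Jul 30, 1863 → Aug 30, 1863: 31 days (July has 31).
Aug 30, 1863 → Sep 26, 1863: 27 days.
Total: 5596 days.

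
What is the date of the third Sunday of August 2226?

August 1, 2226 is a Tuesday.
The first Sunday is therefore August 6 (5 days later).
The third Sunday is 6 + 2×7 = August 20.

August 20, 2226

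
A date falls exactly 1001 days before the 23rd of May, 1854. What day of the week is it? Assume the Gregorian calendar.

Tuesday

First find the weekday of May 23, 1854. Doomsday rule: the anchor day for the 1800s is Friday. For year 54: 54÷12 = 4 r 6, and 6÷4 = 1, so 4+6+1 = 11.
Friday + 11 ≡ Tuesday — that's 1854's doomsday.
In May the doomsday date is May 9.
May 23 is 14 days after May 9; 14 mod 7 = 0, so Tuesday + 0 = Tuesday.
1001 mod 7 = 0, so 1001 days before a Tuesday is Tuesday − 0 = Tuesday.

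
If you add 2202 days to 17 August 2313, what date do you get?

+365 (one year) → Aug 17, 2314 (1837 left).
+365 (one year) → Aug 17, 2315 (1472 left).
+366 (one year; includes Feb 29, 2316) → Aug 17, 2316 (1106 left).
+365 (one year) → Aug 17, 2317 (741 left).
+365 (one year) → Aug 17, 2318 (376 left).
Aug has 31 days: +15 → Sep 1, 2318 (361 left).
Sep has 30 days: +30 → Oct 1, 2318 (331 left).
Oct has 31 days: +31 → Nov 1, 2318 (300 left).
Nov has 30 days: +30 → Dec 1, 2318 (270 left).
Dec has 31 days: +31 → Jan 1, 2319 (239 left).
Jan has 31 days: +31 → Feb 1, 2319 (208 left).
Feb has 28 days: +28 → Mar 1, 2319 (180 left).
Mar has 31 days: +31 → Apr 1, 2319 (149 left).
Apr has 30 days: +30 → May 1, 2319 (119 left).
May has 31 days: +31 → Jun 1, 2319 (88 left).
Jun has 30 days: +30 → Jul 1, 2319 (58 left).
Jul has 31 days: +31 → Aug 1, 2319 (27 left).
+27 → Aug 28, 2319.

August 28, 2319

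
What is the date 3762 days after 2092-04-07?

+365 (one year) → Apr 7, 2093 (3397 left).
+365 (one year) → Apr 7, 2094 (3032 left).
+365 (one year) → Apr 7, 2095 (2667 left).
+366 (one year; includes Feb 29, 2096) → Apr 7, 2096 (2301 left).
+365 (one year) → Apr 7, 2097 (1936 left).
+365 (one year) → Apr 7, 2098 (1571 left).
+365 (one year) → Apr 7, 2099 (1206 left).
+365 (one year) → Apr 7, 2100 (841 left).
+365 (one year) → Apr 7, 2101 (476 left).
+365 (one year) → Apr 7, 2102 (111 left).
Apr has 30 days: +24 → May 1, 2102 (87 left).
May has 31 days: +31 → Jun 1, 2102 (56 left).
Jun has 30 days: +30 → Jul 1, 2102 (26 left).
+26 → Jul 27, 2102.

July 27, 2102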